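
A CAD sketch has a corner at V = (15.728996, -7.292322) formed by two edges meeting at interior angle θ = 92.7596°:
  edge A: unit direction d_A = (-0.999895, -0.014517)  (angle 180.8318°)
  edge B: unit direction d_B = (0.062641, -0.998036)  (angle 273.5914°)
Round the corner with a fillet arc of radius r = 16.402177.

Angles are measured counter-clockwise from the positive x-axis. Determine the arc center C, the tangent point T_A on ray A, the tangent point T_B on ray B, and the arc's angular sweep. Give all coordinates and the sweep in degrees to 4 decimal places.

center=(0.3381,-23.9197) T_A=(0.1000,-7.5192) T_B=(16.7081,-22.8922) sweep=87.2404

bisector direction at 227.2116° = (-0.679293,-0.733867)
center distance |VC| = r/sin(θ/2) = 16.402177/sin(46.3798°) = 22.657172
C = V + |VC|·bis = (0.3381,-23.9197)
T_A = V + ((C−V)·d_A)·d_A = V + 15.6306·d_A = (0.1000,-7.5192)
T_B = V + ((C−V)·d_B)·d_B = V + 15.6306·d_B = (16.7081,-22.8922)
sweep = 180° − θ = 87.2404°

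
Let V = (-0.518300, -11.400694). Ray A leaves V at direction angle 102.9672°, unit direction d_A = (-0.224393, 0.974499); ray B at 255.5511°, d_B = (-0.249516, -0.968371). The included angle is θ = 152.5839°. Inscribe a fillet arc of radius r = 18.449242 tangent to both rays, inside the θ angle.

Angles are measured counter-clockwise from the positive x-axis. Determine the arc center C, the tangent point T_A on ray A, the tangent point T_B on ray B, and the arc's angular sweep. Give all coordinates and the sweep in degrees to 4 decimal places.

bisector direction at 179.2592° = (-0.999916,0.012930)
center distance |VC| = r/sin(θ/2) = 18.449242/sin(76.2919°) = 18.990161
C = V + |VC|·bis = (-19.5069,-11.1552)
T_A = V + ((C−V)·d_A)·d_A = V + 4.5002·d_A = (-1.5281,-7.0153)
T_B = V + ((C−V)·d_B)·d_B = V + 4.5002·d_B = (-1.6412,-15.7585)
sweep = 180° − θ = 27.4161°

center=(-19.5069,-11.1552) T_A=(-1.5281,-7.0153) T_B=(-1.6412,-15.7585) sweep=27.4161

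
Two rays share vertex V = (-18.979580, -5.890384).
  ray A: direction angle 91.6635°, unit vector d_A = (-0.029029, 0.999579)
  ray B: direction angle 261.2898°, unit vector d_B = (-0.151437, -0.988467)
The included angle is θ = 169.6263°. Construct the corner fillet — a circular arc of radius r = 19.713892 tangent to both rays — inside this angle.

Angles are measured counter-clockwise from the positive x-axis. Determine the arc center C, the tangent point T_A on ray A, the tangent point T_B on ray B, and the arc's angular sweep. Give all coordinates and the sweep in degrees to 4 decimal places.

bisector direction at 176.4767° = (-0.998110,0.061455)
center distance |VC| = r/sin(θ/2) = 19.713892/sin(84.8131°) = 19.794949
C = V + |VC|·bis = (-38.7371,-4.6739)
T_A = V + ((C−V)·d_A)·d_A = V + 1.7895·d_A = (-19.0315,-4.1016)
T_B = V + ((C−V)·d_B)·d_B = V + 1.7895·d_B = (-19.2506,-7.6593)
sweep = 180° − θ = 10.3737°

center=(-38.7371,-4.6739) T_A=(-19.0315,-4.1016) T_B=(-19.2506,-7.6593) sweep=10.3737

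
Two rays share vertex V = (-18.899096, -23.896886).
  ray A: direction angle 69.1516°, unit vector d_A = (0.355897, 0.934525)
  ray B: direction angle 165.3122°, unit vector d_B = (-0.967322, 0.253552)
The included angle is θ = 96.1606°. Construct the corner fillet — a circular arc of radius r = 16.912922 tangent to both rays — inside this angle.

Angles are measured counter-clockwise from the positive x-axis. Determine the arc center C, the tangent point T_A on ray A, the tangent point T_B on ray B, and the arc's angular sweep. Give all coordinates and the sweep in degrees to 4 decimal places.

bisector direction at 117.2319° = (-0.457593,0.889162)
center distance |VC| = r/sin(θ/2) = 16.912922/sin(48.0803°) = 22.729920
C = V + |VC|·bis = (-29.3001,-3.6863)
T_A = V + ((C−V)·d_A)·d_A = V + 15.1856·d_A = (-13.4946,-9.7056)
T_B = V + ((C−V)·d_B)·d_B = V + 15.1856·d_B = (-33.5885,-20.0465)
sweep = 180° − θ = 83.8394°

center=(-29.3001,-3.6863) T_A=(-13.4946,-9.7056) T_B=(-33.5885,-20.0465) sweep=83.8394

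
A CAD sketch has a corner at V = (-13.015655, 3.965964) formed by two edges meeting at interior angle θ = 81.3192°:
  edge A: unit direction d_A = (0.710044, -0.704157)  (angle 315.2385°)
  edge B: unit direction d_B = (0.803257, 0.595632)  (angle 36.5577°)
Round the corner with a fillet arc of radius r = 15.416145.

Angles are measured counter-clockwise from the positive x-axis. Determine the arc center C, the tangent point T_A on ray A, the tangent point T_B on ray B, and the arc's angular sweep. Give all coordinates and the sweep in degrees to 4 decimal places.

center=(10.5840,2.2735) T_A=(-0.2714,-8.6726) T_B=(1.4016,14.6567) sweep=98.6808

bisector direction at 355.8981° = (0.997438,-0.071531)
center distance |VC| = r/sin(θ/2) = 15.416145/sin(40.6596°) = 23.660228
C = V + |VC|·bis = (10.5840,2.2735)
T_A = V + ((C−V)·d_A)·d_A = V + 17.9485·d_A = (-0.2714,-8.6726)
T_B = V + ((C−V)·d_B)·d_B = V + 17.9485·d_B = (1.4016,14.6567)
sweep = 180° − θ = 98.6808°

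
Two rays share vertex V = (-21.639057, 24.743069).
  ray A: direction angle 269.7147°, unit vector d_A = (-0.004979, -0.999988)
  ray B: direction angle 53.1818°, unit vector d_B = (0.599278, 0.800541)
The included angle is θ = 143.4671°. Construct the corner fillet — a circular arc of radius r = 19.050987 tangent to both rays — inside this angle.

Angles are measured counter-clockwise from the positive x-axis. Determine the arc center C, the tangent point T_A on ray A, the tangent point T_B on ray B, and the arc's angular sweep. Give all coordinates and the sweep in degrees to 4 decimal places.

bisector direction at 341.4482° = (0.948037,-0.318161)
center distance |VC| = r/sin(θ/2) = 19.050987/sin(71.7335°) = 20.061924
C = V + |VC|·bis = (-2.6196,18.3601)
T_A = V + ((C−V)·d_A)·d_A = V + 6.2881·d_A = (-21.6704,18.4550)
T_B = V + ((C−V)·d_B)·d_B = V + 6.2881·d_B = (-17.8707,29.7770)
sweep = 180° − θ = 36.5329°

center=(-2.6196,18.3601) T_A=(-21.6704,18.4550) T_B=(-17.8707,29.7770) sweep=36.5329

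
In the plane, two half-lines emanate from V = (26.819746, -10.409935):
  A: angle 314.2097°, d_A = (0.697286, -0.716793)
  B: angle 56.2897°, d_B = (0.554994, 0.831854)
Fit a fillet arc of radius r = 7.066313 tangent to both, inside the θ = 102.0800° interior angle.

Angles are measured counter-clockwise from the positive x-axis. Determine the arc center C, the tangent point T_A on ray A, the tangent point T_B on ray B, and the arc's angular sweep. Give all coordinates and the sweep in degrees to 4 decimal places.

bisector direction at 5.2497° = (0.995805,0.091496)
center distance |VC| = r/sin(θ/2) = 7.066313/sin(51.0400°) = 9.087511
C = V + |VC|·bis = (35.8691,-9.5785)
T_A = V + ((C−V)·d_A)·d_A = V + 5.7140·d_A = (30.8041,-14.5057)
T_B = V + ((C−V)·d_B)·d_B = V + 5.7140·d_B = (29.9910,-5.6567)
sweep = 180° − θ = 77.9200°

center=(35.8691,-9.5785) T_A=(30.8041,-14.5057) T_B=(29.9910,-5.6567) sweep=77.9200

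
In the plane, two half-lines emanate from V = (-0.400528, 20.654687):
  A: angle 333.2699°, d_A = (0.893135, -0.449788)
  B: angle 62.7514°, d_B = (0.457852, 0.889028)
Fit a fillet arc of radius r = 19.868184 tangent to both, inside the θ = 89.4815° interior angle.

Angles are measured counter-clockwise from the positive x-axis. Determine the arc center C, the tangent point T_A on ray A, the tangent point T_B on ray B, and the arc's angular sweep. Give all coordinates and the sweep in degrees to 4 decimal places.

bisector direction at 18.0106° = (0.950999,0.309194)
center distance |VC| = r/sin(θ/2) = 19.868184/sin(44.7407°) = 28.225859
C = V + |VC|·bis = (26.4422,29.3819)
T_A = V + ((C−V)·d_A)·d_A = V + 20.0488·d_A = (17.5058,11.6370)
T_B = V + ((C−V)·d_B)·d_B = V + 20.0488·d_B = (8.7789,38.4786)
sweep = 180° − θ = 90.5185°

center=(26.4422,29.3819) T_A=(17.5058,11.6370) T_B=(8.7789,38.4786) sweep=90.5185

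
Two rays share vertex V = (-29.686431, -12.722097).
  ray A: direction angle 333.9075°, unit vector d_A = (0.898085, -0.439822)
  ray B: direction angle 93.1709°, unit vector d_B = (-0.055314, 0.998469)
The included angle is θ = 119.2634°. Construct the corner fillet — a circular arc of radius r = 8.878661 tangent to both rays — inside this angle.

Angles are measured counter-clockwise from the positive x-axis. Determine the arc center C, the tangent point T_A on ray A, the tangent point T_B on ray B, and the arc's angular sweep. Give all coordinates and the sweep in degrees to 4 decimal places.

bisector direction at 33.5392° = (0.833508,0.552507)
center distance |VC| = r/sin(θ/2) = 8.878661/sin(59.6317°) = 10.290598
C = V + |VC|·bis = (-21.1091,-7.0365)
T_A = V + ((C−V)·d_A)·d_A = V + 5.2025·d_A = (-25.0142,-15.0103)
T_B = V + ((C−V)·d_B)·d_B = V + 5.2025·d_B = (-29.9742,-7.5276)
sweep = 180° − θ = 60.7366°

center=(-21.1091,-7.0365) T_A=(-25.0142,-15.0103) T_B=(-29.9742,-7.5276) sweep=60.7366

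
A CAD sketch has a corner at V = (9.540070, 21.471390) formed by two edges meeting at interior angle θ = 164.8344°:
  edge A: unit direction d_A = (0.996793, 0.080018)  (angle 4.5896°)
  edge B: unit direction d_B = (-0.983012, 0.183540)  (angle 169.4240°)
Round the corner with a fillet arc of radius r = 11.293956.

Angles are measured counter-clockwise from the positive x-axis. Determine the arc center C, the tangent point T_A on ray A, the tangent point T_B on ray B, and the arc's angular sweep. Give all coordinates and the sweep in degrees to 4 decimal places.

center=(10.1350,32.8494) T_A=(11.0387,21.5917) T_B=(8.0621,21.7473) sweep=15.1656

bisector direction at 87.0068° = (0.052217,0.998636)
center distance |VC| = r/sin(θ/2) = 11.293956/sin(82.4172°) = 11.393591
C = V + |VC|·bis = (10.1350,32.8494)
T_A = V + ((C−V)·d_A)·d_A = V + 1.5035·d_A = (11.0387,21.5917)
T_B = V + ((C−V)·d_B)·d_B = V + 1.5035·d_B = (8.0621,21.7473)
sweep = 180° − θ = 15.1656°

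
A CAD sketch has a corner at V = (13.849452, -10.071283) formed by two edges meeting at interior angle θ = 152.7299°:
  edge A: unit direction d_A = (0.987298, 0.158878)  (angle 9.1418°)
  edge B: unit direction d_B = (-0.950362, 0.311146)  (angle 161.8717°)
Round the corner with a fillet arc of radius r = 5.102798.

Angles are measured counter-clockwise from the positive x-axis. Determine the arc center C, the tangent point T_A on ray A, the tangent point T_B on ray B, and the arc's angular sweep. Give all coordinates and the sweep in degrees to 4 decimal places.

bisector direction at 85.5067° = (0.078342,0.996927)
center distance |VC| = r/sin(θ/2) = 5.102798/sin(76.3649°) = 5.250781
C = V + |VC|·bis = (14.2608,-4.8366)
T_A = V + ((C−V)·d_A)·d_A = V + 1.2378·d_A = (15.0715,-9.8746)
T_B = V + ((C−V)·d_B)·d_B = V + 1.2378·d_B = (12.6731,-9.6861)
sweep = 180° − θ = 27.2701°

center=(14.2608,-4.8366) T_A=(15.0715,-9.8746) T_B=(12.6731,-9.6861) sweep=27.2701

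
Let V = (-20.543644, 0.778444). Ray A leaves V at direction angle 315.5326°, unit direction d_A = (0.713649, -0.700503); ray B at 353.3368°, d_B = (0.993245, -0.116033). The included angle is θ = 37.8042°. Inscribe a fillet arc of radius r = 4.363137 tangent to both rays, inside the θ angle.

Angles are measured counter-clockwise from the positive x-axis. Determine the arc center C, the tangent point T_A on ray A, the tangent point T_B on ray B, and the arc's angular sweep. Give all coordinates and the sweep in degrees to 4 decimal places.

bisector direction at 334.4347° = (0.902094,-0.431539)
center distance |VC| = r/sin(θ/2) = 4.363137/sin(18.9021°) = 13.468464
C = V + |VC|·bis = (-8.3938,-5.0337)
T_A = V + ((C−V)·d_A)·d_A = V + 12.7422·d_A = (-11.4502,-8.1475)
T_B = V + ((C−V)·d_B)·d_B = V + 12.7422·d_B = (-7.8876,-0.7001)
sweep = 180° − θ = 142.1958°

center=(-8.3938,-5.0337) T_A=(-11.4502,-8.1475) T_B=(-7.8876,-0.7001) sweep=142.1958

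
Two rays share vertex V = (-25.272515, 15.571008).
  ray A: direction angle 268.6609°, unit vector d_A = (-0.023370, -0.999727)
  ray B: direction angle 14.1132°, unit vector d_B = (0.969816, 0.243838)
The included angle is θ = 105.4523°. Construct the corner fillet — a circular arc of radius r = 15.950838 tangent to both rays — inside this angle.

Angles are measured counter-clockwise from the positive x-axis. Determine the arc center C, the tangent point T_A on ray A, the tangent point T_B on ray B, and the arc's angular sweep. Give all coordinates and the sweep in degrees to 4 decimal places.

bisector direction at 321.3870° = (0.781379,-0.624056)
center distance |VC| = r/sin(θ/2) = 15.950838/sin(52.7261°) = 20.045037
C = V + |VC|·bis = (-9.6097,3.0618)
T_A = V + ((C−V)·d_A)·d_A = V + 12.1398·d_A = (-25.5562,3.4345)
T_B = V + ((C−V)·d_B)·d_B = V + 12.1398·d_B = (-13.4992,18.5312)
sweep = 180° − θ = 74.5477°

center=(-9.6097,3.0618) T_A=(-25.5562,3.4345) T_B=(-13.4992,18.5312) sweep=74.5477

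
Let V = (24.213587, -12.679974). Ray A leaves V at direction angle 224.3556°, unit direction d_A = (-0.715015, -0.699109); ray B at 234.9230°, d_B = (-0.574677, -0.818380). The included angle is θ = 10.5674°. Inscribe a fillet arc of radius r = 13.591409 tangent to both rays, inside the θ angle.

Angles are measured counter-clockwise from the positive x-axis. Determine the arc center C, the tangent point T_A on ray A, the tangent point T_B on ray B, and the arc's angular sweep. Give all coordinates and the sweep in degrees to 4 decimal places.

bisector direction at 229.6393° = (-0.647597,-0.761983)
center distance |VC| = r/sin(θ/2) = 13.591409/sin(5.2837°) = 147.592636
C = V + |VC|·bis = (-71.3670,-125.1430)
T_A = V + ((C−V)·d_A)·d_A = V + 146.9655·d_A = (-80.8689,-115.4250)
T_B = V + ((C−V)·d_B)·d_B = V + 146.9655·d_B = (-60.2441,-132.9537)
sweep = 180° − θ = 169.4326°

center=(-71.3670,-125.1430) T_A=(-80.8689,-115.4250) T_B=(-60.2441,-132.9537) sweep=169.4326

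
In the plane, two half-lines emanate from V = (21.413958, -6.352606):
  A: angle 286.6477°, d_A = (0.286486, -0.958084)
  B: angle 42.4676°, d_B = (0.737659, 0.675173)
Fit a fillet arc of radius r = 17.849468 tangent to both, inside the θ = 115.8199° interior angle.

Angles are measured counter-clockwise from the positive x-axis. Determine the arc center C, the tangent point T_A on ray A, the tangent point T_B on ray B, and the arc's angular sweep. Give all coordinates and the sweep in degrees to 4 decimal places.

center=(41.7218,-11.9625) T_A=(24.6205,-17.0761) T_B=(29.6703,1.2044) sweep=64.1801

bisector direction at 344.5577° = (0.963899,-0.266269)
center distance |VC| = r/sin(θ/2) = 17.849468/sin(57.9100°) = 21.068424
C = V + |VC|·bis = (41.7218,-11.9625)
T_A = V + ((C−V)·d_A)·d_A = V + 11.1926·d_A = (24.6205,-17.0761)
T_B = V + ((C−V)·d_B)·d_B = V + 11.1926·d_B = (29.6703,1.2044)
sweep = 180° − θ = 64.1801°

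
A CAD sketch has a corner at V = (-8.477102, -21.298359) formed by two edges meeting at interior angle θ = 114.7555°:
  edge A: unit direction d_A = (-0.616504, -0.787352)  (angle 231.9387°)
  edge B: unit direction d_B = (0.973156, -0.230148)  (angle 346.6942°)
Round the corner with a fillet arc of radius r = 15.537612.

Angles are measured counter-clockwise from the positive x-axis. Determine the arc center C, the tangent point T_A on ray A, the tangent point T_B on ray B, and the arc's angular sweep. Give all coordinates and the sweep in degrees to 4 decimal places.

center=(-2.3748,-38.7077) T_A=(-14.6084,-29.1287) T_B=(1.2011,-23.5872) sweep=65.2445

bisector direction at 289.3165° = (0.330785,-0.943706)
center distance |VC| = r/sin(θ/2) = 15.537612/sin(57.3777°) = 18.447894
C = V + |VC|·bis = (-2.3748,-38.7077)
T_A = V + ((C−V)·d_A)·d_A = V + 9.9452·d_A = (-14.6084,-29.1287)
T_B = V + ((C−V)·d_B)·d_B = V + 9.9452·d_B = (1.2011,-23.5872)
sweep = 180° − θ = 65.2445°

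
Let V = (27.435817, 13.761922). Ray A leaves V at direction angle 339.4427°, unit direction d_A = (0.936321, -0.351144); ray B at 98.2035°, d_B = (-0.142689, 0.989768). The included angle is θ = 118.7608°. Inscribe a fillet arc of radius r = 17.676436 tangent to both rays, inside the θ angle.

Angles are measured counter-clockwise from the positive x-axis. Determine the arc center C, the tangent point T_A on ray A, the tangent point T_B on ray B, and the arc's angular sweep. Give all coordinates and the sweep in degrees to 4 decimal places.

center=(43.4386,26.6391) T_A=(37.2316,10.0883) T_B=(25.9430,24.1168) sweep=61.2392

bisector direction at 38.8231° = (0.779085,0.626918)
center distance |VC| = r/sin(θ/2) = 17.676436/sin(59.3804°) = 20.540433
C = V + |VC|·bis = (43.4386,26.6391)
T_A = V + ((C−V)·d_A)·d_A = V + 10.4620·d_A = (37.2316,10.0883)
T_B = V + ((C−V)·d_B)·d_B = V + 10.4620·d_B = (25.9430,24.1168)
sweep = 180° − θ = 61.2392°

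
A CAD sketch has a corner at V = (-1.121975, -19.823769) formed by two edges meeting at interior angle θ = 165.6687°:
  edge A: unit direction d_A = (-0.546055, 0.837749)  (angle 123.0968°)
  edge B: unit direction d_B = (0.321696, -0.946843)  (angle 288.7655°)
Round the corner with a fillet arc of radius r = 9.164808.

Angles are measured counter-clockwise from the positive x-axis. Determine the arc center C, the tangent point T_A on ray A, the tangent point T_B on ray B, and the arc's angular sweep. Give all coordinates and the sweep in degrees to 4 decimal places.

center=(-9.4290,-23.8630) T_A=(-1.7511,-18.8585) T_B=(-0.7513,-20.9147) sweep=14.3313

bisector direction at 205.9311° = (-0.899320,-0.437291)
center distance |VC| = r/sin(θ/2) = 9.164808/sin(82.8344°) = 9.236952
C = V + |VC|·bis = (-9.4290,-23.8630)
T_A = V + ((C−V)·d_A)·d_A = V + 1.1522·d_A = (-1.7511,-18.8585)
T_B = V + ((C−V)·d_B)·d_B = V + 1.1522·d_B = (-0.7513,-20.9147)
sweep = 180° − θ = 14.3313°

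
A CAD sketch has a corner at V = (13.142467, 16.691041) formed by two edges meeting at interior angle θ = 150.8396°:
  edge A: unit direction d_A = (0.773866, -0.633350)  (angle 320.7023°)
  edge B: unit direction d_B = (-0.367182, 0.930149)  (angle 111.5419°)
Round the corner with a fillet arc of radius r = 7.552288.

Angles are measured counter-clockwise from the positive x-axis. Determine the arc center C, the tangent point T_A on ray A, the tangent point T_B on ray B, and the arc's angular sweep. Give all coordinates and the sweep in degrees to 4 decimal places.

bisector direction at 36.1221° = (0.807763,0.589508)
center distance |VC| = r/sin(θ/2) = 7.552288/sin(75.4198°) = 7.803593
C = V + |VC|·bis = (19.4459,21.2913)
T_A = V + ((C−V)·d_A)·d_A = V + 1.9644·d_A = (14.6627,15.4469)
T_B = V + ((C−V)·d_B)·d_B = V + 1.9644·d_B = (12.4212,18.5183)
sweep = 180° − θ = 29.1604°

center=(19.4459,21.2913) T_A=(14.6627,15.4469) T_B=(12.4212,18.5183) sweep=29.1604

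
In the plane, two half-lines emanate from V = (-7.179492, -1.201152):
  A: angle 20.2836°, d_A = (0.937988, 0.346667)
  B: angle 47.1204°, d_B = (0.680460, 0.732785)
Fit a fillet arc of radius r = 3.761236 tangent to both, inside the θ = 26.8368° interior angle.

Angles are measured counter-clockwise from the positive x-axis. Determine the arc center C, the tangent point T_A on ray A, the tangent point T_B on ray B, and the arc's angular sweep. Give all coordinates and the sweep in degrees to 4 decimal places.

center=(6.3045,7.7922) T_A=(7.6084,4.2642) T_B=(3.5483,10.3516) sweep=153.1632

bisector direction at 33.7020° = (0.831935,0.554873)
center distance |VC| = r/sin(θ/2) = 3.761236/sin(13.4184°) = 16.208012
C = V + |VC|·bis = (6.3045,7.7922)
T_A = V + ((C−V)·d_A)·d_A = V + 15.7656·d_A = (7.6084,4.2642)
T_B = V + ((C−V)·d_B)·d_B = V + 15.7656·d_B = (3.5483,10.3516)
sweep = 180° − θ = 153.1632°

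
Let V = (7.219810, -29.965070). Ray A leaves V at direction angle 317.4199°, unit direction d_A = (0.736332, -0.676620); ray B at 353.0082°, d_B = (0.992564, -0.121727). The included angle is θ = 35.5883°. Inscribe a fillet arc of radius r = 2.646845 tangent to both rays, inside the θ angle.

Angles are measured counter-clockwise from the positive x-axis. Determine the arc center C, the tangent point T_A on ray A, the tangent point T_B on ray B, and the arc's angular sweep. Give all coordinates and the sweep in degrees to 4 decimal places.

center=(15.0831,-33.5961) T_A=(13.2922,-35.5451) T_B=(15.4053,-30.9689) sweep=144.4117

bisector direction at 335.2140° = (0.907880,-0.419229)
center distance |VC| = r/sin(θ/2) = 2.646845/sin(17.7941°) = 8.661196
C = V + |VC|·bis = (15.0831,-33.5961)
T_A = V + ((C−V)·d_A)·d_A = V + 8.2468·d_A = (13.2922,-35.5451)
T_B = V + ((C−V)·d_B)·d_B = V + 8.2468·d_B = (15.4053,-30.9689)
sweep = 180° − θ = 144.4117°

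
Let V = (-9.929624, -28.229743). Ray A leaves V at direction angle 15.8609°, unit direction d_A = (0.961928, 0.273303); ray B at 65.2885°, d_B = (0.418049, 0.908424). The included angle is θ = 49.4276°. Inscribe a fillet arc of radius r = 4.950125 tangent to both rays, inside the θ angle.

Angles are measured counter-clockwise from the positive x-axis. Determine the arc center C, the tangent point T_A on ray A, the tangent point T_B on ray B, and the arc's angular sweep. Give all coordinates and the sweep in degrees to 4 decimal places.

bisector direction at 40.5747° = (0.759559,0.650439)
center distance |VC| = r/sin(θ/2) = 4.950125/sin(24.7138°) = 11.839972
C = V + |VC|·bis = (-0.9365,-20.5286)
T_A = V + ((C−V)·d_A)·d_A = V + 10.7555·d_A = (0.4164,-25.2902)
T_B = V + ((C−V)·d_B)·d_B = V + 10.7555·d_B = (-5.4333,-18.4592)
sweep = 180° − θ = 130.5724°

center=(-0.9365,-20.5286) T_A=(0.4164,-25.2902) T_B=(-5.4333,-18.4592) sweep=130.5724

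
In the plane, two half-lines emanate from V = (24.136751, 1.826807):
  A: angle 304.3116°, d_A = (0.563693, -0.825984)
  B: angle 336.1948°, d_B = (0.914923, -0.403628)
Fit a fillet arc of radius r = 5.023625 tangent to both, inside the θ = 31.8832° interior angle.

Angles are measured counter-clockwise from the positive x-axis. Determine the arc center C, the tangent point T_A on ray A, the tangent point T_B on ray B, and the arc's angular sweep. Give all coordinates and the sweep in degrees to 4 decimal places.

center=(38.1999,-9.8681) T_A=(34.0505,-12.6999) T_B=(40.2276,-5.2718) sweep=148.1168

bisector direction at 320.2532° = (0.768878,-0.639396)
center distance |VC| = r/sin(θ/2) = 5.023625/sin(15.9416°) = 18.290512
C = V + |VC|·bis = (38.1999,-9.8681)
T_A = V + ((C−V)·d_A)·d_A = V + 17.5871·d_A = (34.0505,-12.6999)
T_B = V + ((C−V)·d_B)·d_B = V + 17.5871·d_B = (40.2276,-5.2718)
sweep = 180° − θ = 148.1168°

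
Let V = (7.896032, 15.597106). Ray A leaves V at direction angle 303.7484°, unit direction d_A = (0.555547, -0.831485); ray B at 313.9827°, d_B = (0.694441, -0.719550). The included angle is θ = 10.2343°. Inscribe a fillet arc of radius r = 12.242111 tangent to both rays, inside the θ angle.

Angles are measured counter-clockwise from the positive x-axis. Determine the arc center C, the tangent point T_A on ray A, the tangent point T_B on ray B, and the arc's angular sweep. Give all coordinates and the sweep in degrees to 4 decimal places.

center=(94.0229,-91.2725) T_A=(83.8438,-98.0736) T_B=(102.8317,-82.7711) sweep=169.7657

bisector direction at 308.8656° = (0.627495,-0.778621)
center distance |VC| = r/sin(θ/2) = 12.242111/sin(5.1171°) = 137.255042
C = V + |VC|·bis = (94.0229,-91.2725)
T_A = V + ((C−V)·d_A)·d_A = V + 136.7080·d_A = (83.8438,-98.0736)
T_B = V + ((C−V)·d_B)·d_B = V + 136.7080·d_B = (102.8317,-82.7711)
sweep = 180° − θ = 169.7657°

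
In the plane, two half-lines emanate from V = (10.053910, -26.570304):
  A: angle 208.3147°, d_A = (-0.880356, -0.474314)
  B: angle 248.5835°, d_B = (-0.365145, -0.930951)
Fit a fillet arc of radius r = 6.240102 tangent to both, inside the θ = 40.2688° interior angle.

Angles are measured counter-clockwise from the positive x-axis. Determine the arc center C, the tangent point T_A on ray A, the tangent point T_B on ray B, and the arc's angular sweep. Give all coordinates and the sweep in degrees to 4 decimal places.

center=(-1.9702,-40.1367) T_A=(-4.9299,-34.6432) T_B=(3.8391,-42.4153) sweep=139.7312

bisector direction at 228.4491° = (-0.663285,-0.748367)
center distance |VC| = r/sin(θ/2) = 6.240102/sin(20.1344°) = 18.128056
C = V + |VC|·bis = (-1.9702,-40.1367)
T_A = V + ((C−V)·d_A)·d_A = V + 17.0202·d_A = (-4.9299,-34.6432)
T_B = V + ((C−V)·d_B)·d_B = V + 17.0202·d_B = (3.8391,-42.4153)
sweep = 180° − θ = 139.7312°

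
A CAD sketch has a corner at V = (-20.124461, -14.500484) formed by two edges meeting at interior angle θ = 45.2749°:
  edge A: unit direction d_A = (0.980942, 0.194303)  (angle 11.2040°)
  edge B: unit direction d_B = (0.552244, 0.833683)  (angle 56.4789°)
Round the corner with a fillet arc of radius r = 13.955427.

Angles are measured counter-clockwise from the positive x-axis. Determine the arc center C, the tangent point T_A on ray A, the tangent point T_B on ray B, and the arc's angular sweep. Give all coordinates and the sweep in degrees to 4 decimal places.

center=(9.9903,5.6911) T_A=(12.7019,-7.9983) T_B=(-1.6441,13.3979) sweep=134.7251

bisector direction at 33.8415° = (0.830582,0.556897)
center distance |VC| = r/sin(θ/2) = 13.955427/sin(22.6375°) = 36.257405
C = V + |VC|·bis = (9.9903,5.6911)
T_A = V + ((C−V)·d_A)·d_A = V + 33.4641·d_A = (12.7019,-7.9983)
T_B = V + ((C−V)·d_B)·d_B = V + 33.4641·d_B = (-1.6441,13.3979)
sweep = 180° − θ = 134.7251°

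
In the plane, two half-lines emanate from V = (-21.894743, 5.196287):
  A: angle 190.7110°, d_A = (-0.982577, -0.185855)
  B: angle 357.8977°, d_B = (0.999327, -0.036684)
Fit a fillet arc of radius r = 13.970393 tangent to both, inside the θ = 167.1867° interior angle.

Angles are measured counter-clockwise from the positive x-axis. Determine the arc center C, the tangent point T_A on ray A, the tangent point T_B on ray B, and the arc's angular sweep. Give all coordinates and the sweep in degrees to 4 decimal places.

bisector direction at 274.3043° = (0.075054,-0.997179)
center distance |VC| = r/sin(θ/2) = 13.970393/sin(83.5934°) = 14.058187
C = V + |VC|·bis = (-20.8396,-8.8222)
T_A = V + ((C−V)·d_A)·d_A = V + 1.5687·d_A = (-23.4361,4.9047)
T_B = V + ((C−V)·d_B)·d_B = V + 1.5687·d_B = (-20.3271,5.1387)
sweep = 180° − θ = 12.8133°

center=(-20.8396,-8.8222) T_A=(-23.4361,4.9047) T_B=(-20.3271,5.1387) sweep=12.8133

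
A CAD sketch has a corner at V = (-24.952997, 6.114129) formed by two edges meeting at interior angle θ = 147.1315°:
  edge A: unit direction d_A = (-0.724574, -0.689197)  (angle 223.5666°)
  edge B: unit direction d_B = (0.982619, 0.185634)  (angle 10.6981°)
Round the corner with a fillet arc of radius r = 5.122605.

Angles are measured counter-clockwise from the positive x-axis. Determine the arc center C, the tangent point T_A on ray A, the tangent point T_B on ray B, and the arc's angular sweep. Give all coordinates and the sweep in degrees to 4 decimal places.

bisector direction at 297.1323° = (0.456047,-0.889955)
center distance |VC| = r/sin(θ/2) = 5.122605/sin(73.5657°) = 5.340803
C = V + |VC|·bis = (-22.5173,1.3611)
T_A = V + ((C−V)·d_A)·d_A = V + 1.5110·d_A = (-26.0478,5.0728)
T_B = V + ((C−V)·d_B)·d_B = V + 1.5110·d_B = (-23.4683,6.3946)
sweep = 180° − θ = 32.8685°

center=(-22.5173,1.3611) T_A=(-26.0478,5.0728) T_B=(-23.4683,6.3946) sweep=32.8685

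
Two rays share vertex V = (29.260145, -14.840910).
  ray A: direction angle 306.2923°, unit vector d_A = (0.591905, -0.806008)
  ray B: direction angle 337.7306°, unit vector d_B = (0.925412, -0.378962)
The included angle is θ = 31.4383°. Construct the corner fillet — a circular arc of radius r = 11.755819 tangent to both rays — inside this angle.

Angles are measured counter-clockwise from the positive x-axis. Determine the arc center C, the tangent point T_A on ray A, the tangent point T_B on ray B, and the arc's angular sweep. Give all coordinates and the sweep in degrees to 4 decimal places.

center=(63.4587,-41.5488) T_A=(53.9835,-48.5071) T_B=(67.9137,-30.6698) sweep=148.5617

bisector direction at 322.0115° = (0.788134,-0.615504)
center distance |VC| = r/sin(θ/2) = 11.755819/sin(15.7192°) = 43.391864
C = V + |VC|·bis = (63.4587,-41.5488)
T_A = V + ((C−V)·d_A)·d_A = V + 41.7691·d_A = (53.9835,-48.5071)
T_B = V + ((C−V)·d_B)·d_B = V + 41.7691·d_B = (67.9137,-30.6698)
sweep = 180° − θ = 148.5617°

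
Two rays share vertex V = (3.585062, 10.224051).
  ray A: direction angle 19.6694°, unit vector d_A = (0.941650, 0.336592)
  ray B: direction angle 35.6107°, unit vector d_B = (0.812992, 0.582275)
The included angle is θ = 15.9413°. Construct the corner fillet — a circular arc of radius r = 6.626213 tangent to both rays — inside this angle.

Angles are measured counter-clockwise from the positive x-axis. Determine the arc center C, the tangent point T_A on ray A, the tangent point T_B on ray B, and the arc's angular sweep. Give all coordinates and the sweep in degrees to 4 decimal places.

center=(45.9172,32.3925) T_A=(48.1476,26.1529) T_B=(42.0590,37.7795) sweep=164.0587

bisector direction at 27.6401° = (0.885880,0.463915)
center distance |VC| = r/sin(θ/2) = 6.626213/sin(7.9707°) = 47.785484
C = V + |VC|·bis = (45.9172,32.3925)
T_A = V + ((C−V)·d_A)·d_A = V + 47.3238·d_A = (48.1476,26.1529)
T_B = V + ((C−V)·d_B)·d_B = V + 47.3238·d_B = (42.0590,37.7795)
sweep = 180° − θ = 164.0587°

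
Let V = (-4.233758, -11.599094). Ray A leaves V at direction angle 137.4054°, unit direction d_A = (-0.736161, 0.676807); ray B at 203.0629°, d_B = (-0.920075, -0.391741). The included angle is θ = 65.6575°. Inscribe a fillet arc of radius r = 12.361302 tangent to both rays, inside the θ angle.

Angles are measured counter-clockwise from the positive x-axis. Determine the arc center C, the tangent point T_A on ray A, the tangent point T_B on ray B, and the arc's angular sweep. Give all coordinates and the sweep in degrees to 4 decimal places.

center=(-26.7047,-7.7315) T_A=(-18.3385,1.3684) T_B=(-21.8623,-19.1048) sweep=114.3425

bisector direction at 170.2341° = (-0.985509,0.169622)
center distance |VC| = r/sin(θ/2) = 12.361302/sin(32.8287°) = 22.801365
C = V + |VC|·bis = (-26.7047,-7.7315)
T_A = V + ((C−V)·d_A)·d_A = V + 19.1599·d_A = (-18.3385,1.3684)
T_B = V + ((C−V)·d_B)·d_B = V + 19.1599·d_B = (-21.8623,-19.1048)
sweep = 180° − θ = 114.3425°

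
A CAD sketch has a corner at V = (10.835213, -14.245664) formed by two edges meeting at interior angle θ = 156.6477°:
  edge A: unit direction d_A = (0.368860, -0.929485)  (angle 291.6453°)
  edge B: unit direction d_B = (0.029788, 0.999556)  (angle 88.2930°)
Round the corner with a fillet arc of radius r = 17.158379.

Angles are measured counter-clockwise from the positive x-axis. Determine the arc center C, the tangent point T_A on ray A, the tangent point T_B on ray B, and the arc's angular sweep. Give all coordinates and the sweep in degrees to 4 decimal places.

bisector direction at 9.9692° = (0.984901,0.173118)
center distance |VC| = r/sin(θ/2) = 17.158379/sin(78.3238°) = 17.520937
C = V + |VC|·bis = (28.0916,-11.2125)
T_A = V + ((C−V)·d_A)·d_A = V + 3.5459·d_A = (12.1431,-17.5415)
T_B = V + ((C−V)·d_B)·d_B = V + 3.5459·d_B = (10.9408,-10.7014)
sweep = 180° − θ = 23.3523°

center=(28.0916,-11.2125) T_A=(12.1431,-17.5415) T_B=(10.9408,-10.7014) sweep=23.3523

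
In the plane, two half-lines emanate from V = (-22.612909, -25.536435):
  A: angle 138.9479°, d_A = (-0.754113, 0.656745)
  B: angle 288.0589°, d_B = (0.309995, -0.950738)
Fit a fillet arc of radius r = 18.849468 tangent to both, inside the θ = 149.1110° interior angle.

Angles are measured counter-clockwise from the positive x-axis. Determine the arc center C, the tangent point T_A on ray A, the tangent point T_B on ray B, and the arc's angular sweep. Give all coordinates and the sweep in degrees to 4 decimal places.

center=(-38.9194,-36.3309) T_A=(-26.5401,-22.1163) T_B=(-20.9985,-30.4877) sweep=30.8890

bisector direction at 213.5034° = (-0.833853,-0.551986)
center distance |VC| = r/sin(θ/2) = 18.849468/sin(74.5555°) = 19.555645
C = V + |VC|·bis = (-38.9194,-36.3309)
T_A = V + ((C−V)·d_A)·d_A = V + 5.2078·d_A = (-26.5401,-22.1163)
T_B = V + ((C−V)·d_B)·d_B = V + 5.2078·d_B = (-20.9985,-30.4877)
sweep = 180° − θ = 30.8890°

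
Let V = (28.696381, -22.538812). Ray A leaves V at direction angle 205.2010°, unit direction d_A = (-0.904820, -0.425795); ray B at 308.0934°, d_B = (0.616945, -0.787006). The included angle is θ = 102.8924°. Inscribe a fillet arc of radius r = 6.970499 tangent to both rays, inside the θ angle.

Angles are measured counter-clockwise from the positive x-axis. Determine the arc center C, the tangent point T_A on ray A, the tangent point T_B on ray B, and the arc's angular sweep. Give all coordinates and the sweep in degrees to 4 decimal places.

bisector direction at 256.6472° = (-0.230946,-0.972966)
center distance |VC| = r/sin(θ/2) = 6.970499/sin(51.4462°) = 8.913416
C = V + |VC|·bis = (26.6379,-31.2113)
T_A = V + ((C−V)·d_A)·d_A = V + 5.5553·d_A = (23.6699,-24.9042)
T_B = V + ((C−V)·d_B)·d_B = V + 5.5553·d_B = (32.1237,-26.9109)
sweep = 180° − θ = 77.1076°

center=(26.6379,-31.2113) T_A=(23.6699,-24.9042) T_B=(32.1237,-26.9109) sweep=77.1076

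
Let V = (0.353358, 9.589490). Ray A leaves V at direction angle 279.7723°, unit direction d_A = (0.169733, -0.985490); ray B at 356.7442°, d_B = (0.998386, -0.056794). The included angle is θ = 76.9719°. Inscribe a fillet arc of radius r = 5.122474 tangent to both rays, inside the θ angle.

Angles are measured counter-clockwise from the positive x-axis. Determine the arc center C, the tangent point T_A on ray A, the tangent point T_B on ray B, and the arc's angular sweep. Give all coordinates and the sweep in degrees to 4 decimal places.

bisector direction at 318.2582° = (0.746153,-0.665774)
center distance |VC| = r/sin(θ/2) = 5.122474/sin(38.4860°) = 8.231218
C = V + |VC|·bis = (6.4951,4.1094)
T_A = V + ((C−V)·d_A)·d_A = V + 6.4431·d_A = (1.4470,3.2399)
T_B = V + ((C−V)·d_B)·d_B = V + 6.4431·d_B = (6.7860,9.2236)
sweep = 180° − θ = 103.0281°

center=(6.4951,4.1094) T_A=(1.4470,3.2399) T_B=(6.7860,9.2236) sweep=103.0281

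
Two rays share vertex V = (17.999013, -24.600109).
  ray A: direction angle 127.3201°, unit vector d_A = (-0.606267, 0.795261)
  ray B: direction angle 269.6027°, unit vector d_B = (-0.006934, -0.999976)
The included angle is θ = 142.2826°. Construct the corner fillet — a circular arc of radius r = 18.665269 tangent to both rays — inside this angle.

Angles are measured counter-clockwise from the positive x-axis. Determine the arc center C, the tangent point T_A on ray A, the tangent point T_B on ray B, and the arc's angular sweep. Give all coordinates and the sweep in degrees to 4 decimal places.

center=(-0.7100,-30.8461) T_A=(14.1337,-19.5299) T_B=(17.9548,-30.9755) sweep=37.7174

bisector direction at 198.4614° = (-0.948537,-0.316666)
center distance |VC| = r/sin(θ/2) = 18.665269/sin(71.1413°) = 19.724086
C = V + |VC|·bis = (-0.7100,-30.8461)
T_A = V + ((C−V)·d_A)·d_A = V + 6.3755·d_A = (14.1337,-19.5299)
T_B = V + ((C−V)·d_B)·d_B = V + 6.3755·d_B = (17.9548,-30.9755)
sweep = 180° − θ = 37.7174°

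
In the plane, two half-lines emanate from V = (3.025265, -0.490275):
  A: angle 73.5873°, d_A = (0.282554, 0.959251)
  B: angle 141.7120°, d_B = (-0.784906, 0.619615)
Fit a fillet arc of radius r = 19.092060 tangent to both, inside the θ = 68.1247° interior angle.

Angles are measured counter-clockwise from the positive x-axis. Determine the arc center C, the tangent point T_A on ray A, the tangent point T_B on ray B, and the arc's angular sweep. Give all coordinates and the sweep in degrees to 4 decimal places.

center=(-7.3098,31.9924) T_A=(11.0043,26.5978) T_B=(-19.1395,17.0069) sweep=111.8753

bisector direction at 107.6497° = (-0.303196,0.952928)
center distance |VC| = r/sin(θ/2) = 19.092060/sin(34.0624°) = 34.087197
C = V + |VC|·bis = (-7.3098,31.9924)
T_A = V + ((C−V)·d_A)·d_A = V + 28.2388·d_A = (11.0043,26.5978)
T_B = V + ((C−V)·d_B)·d_B = V + 28.2388·d_B = (-19.1395,17.0069)
sweep = 180° − θ = 111.8753°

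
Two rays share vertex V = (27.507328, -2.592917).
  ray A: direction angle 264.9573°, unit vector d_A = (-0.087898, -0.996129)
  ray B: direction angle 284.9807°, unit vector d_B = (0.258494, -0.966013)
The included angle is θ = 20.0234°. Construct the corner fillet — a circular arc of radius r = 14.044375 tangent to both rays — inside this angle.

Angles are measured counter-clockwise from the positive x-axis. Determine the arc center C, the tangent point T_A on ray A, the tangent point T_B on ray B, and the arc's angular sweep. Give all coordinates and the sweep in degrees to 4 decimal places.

bisector direction at 274.9690° = (0.086617,-0.996242)
center distance |VC| = r/sin(θ/2) = 14.044375/sin(10.0117°) = 80.784777
C = V + |VC|·bis = (34.5046,-83.0741)
T_A = V + ((C−V)·d_A)·d_A = V + 79.5546·d_A = (20.5146,-81.8396)
T_B = V + ((C−V)·d_B)·d_B = V + 79.5546·d_B = (48.0717,-79.4437)
sweep = 180° − θ = 159.9766°

center=(34.5046,-83.0741) T_A=(20.5146,-81.8396) T_B=(48.0717,-79.4437) sweep=159.9766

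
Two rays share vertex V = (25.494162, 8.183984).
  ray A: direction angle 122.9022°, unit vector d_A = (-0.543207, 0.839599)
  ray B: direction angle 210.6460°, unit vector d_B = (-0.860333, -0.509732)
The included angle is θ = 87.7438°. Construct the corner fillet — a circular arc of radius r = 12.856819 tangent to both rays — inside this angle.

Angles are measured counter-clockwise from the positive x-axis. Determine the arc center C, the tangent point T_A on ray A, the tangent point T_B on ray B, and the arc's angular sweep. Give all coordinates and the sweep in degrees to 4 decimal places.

bisector direction at 166.7741° = (-0.973476,0.228791)
center distance |VC| = r/sin(θ/2) = 12.856819/sin(43.8719°) = 18.551114
C = V + |VC|·bis = (7.4351,12.4283)
T_A = V + ((C−V)·d_A)·d_A = V + 13.3733·d_A = (18.2297,19.4122)
T_B = V + ((C−V)·d_B)·d_B = V + 13.3733·d_B = (13.9886,1.3672)
sweep = 180° − θ = 92.2562°

center=(7.4351,12.4283) T_A=(18.2297,19.4122) T_B=(13.9886,1.3672) sweep=92.2562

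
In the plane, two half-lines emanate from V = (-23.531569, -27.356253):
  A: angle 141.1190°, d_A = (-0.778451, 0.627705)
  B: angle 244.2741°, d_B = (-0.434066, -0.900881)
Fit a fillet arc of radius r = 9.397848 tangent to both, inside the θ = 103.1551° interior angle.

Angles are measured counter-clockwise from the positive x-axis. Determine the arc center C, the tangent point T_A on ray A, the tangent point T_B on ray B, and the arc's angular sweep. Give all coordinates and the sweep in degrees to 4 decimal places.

center=(-35.2337,-29.9927) T_A=(-29.3346,-22.6769) T_B=(-26.7674,-34.0720) sweep=76.8449

bisector direction at 192.6966° = (-0.975548,-0.219787)
center distance |VC| = r/sin(θ/2) = 9.397848/sin(51.5776°) = 11.995466
C = V + |VC|·bis = (-35.2337,-29.9927)
T_A = V + ((C−V)·d_A)·d_A = V + 7.4546·d_A = (-29.3346,-22.6769)
T_B = V + ((C−V)·d_B)·d_B = V + 7.4546·d_B = (-26.7674,-34.0720)
sweep = 180° − θ = 76.8449°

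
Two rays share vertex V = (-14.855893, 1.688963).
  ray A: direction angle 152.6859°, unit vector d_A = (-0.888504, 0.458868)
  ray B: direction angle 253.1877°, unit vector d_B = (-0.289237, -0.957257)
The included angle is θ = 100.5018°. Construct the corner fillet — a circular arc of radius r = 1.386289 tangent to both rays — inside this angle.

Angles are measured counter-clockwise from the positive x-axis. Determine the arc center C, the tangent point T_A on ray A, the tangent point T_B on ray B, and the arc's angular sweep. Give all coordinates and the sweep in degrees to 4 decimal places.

bisector direction at 202.9368° = (-0.920935,-0.389716)
center distance |VC| = r/sin(θ/2) = 1.386289/sin(50.2509°) = 1.803064
C = V + |VC|·bis = (-16.5164,0.9863)
T_A = V + ((C−V)·d_A)·d_A = V + 1.1529·d_A = (-15.8803,2.2180)
T_B = V + ((C−V)·d_B)·d_B = V + 1.1529·d_B = (-15.1894,0.5853)
sweep = 180° − θ = 79.4982°

center=(-16.5164,0.9863) T_A=(-15.8803,2.2180) T_B=(-15.1894,0.5853) sweep=79.4982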